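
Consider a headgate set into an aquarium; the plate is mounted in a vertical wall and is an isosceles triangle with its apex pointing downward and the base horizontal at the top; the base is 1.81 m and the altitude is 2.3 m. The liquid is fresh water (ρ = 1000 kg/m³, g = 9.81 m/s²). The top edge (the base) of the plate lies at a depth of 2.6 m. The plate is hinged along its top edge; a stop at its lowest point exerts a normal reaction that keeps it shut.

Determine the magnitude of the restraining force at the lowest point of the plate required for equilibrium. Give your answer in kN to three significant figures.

P ≈ 25.5 kN

γ = ρg = 1000 × 9.81 = 9810 N/m³ = 9.81 kN/m³.
With the apex down, the centroid sits h/3 = 2.3/3 = 0.766667 m below the base (the top edge), so the centroid depth is h_c = 2.6 + 0.766667 = 3.36667 m.
A = ½ × 1.81 × 2.3 = 2.0815 m².
Resultant F = γ·h_c·A = 9.81 × 3.36667 × 2.0815 = 68.7458 kN.
I_c = b·h³/36 = 1.81 × 2.3³/36 = 0.61173 m⁴.
Centre of pressure: y_p = y_c + I_c/(y_c·A) = 3.36667 + 0.61173/(3.36667 × 2.0815) = 3.36667 + 0.0872937 = 3.45396 m along the plane.
The resultant acts 0.766667 + 0.0872937 = 0.853961 m (along the plate) below the hinge at the top edge, so the moment about the hinge is M = F × 0.853961 = 68.7458 × 0.853961 = 58.7062 kN·m.
A normal force at the bottom, 2.3 m from the hinge, must supply this moment: P = 58.7062/2.3 = 25.5244 kN.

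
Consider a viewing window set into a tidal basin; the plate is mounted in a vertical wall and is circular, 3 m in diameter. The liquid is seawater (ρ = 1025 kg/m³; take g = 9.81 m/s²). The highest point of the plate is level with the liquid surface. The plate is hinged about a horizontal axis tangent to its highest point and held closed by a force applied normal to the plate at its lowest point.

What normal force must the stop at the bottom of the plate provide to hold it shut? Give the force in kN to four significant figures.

P ≈ 66.63 kN

γ = ρg = 1025 × 9.81 / 1000 = 10.05525 kN/m³.
The centroid is at the centre, 1.5 m below the top of the plate, so the centroid depth is h_c = 1.5 m.
A = π(1.5)² = 7.06858 m².
Resultant F = γ·h_c·A = 10.05525 × 1.5 × 7.06858 = 106.615 kN.
I_c = πr⁴/4 = π × 1.5⁴/4 = 3.97608 m⁴.
Centre of pressure: y_p = y_c + I_c/(y_c·A) = 1.5 + 3.97608/(1.5 × 7.06858) = 1.5 + 0.375 = 1.875 m along the plane.
The resultant acts 1.5 + 0.375 = 1.875 m (along the plate) below the hinge at the top edge, so the moment about the hinge is M = F × 1.875 = 106.615 × 1.875 = 199.903 kN·m.
A normal force at the bottom, 3 m from the hinge, must supply this moment: P = 199.903/3 = 66.6343 kN.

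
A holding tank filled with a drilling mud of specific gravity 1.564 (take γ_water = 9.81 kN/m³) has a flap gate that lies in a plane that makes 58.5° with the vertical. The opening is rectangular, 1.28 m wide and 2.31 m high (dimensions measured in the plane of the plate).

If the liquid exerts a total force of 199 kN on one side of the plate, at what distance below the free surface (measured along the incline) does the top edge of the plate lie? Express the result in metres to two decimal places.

y_top ≈ 7.24 m

γ = 1.564 × 9.81 = 15.34284 kN/m³.
A = 1.28 × 2.31 = 2.9568 m².
From F = γ·h_c·A, the centroid depth is h_c = 199/(15.34284 × 2.9568) = 4.38657 m.
The plate makes 58.5° with the vertical, i.e. θ = 90° − 58.5° = 31.5° to the horizontal. Measuring y along the incline from the free-surface line, vertical depth h = y·sinθ with sinθ = 0.522499.
Along the incline, y_c = h_c/sinθ = 4.38657/0.522499 = 8.39537 m.
The centroid lies 2.31/2 = 1.155 m below the top edge, so the top edge sits at y_top = 8.39537 − 1.155 = 7.24037 m along the incline.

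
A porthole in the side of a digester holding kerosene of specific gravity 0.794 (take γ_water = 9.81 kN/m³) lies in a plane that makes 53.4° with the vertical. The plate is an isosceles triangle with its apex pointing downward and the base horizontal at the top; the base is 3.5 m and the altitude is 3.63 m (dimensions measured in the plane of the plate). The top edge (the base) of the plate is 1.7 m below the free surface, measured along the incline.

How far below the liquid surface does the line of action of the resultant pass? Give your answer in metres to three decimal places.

h_p = 1.885 m

γ = 0.794 × 9.81 = 7.78914 kN/m³.
The plate makes 53.4° with the vertical, i.e. θ = 90° − 53.4° = 36.6° to the horizontal. Measuring y along the incline from the free-surface line, vertical depth h = y·sinθ with sinθ = 0.596225.
With the apex down, the centroid sits h/3 = 3.63/3 = 1.21 m below the base (the top edge), so y_c = 1.7 + 1.21 = 2.91 m and h_c = 2.91 × 0.596225 = 1.73501 m.
A = ½ × 3.5 × 3.63 = 6.3525 m².
Resultant F = γ·h_c·A = 7.78914 × 1.73501 × 6.3525 = 85.8492 kN.
I_c = b·h³/36 = 3.5 × 3.63³/36 = 4.65035 m⁴.
Centre of pressure: y_p = y_c + I_c/(y_c·A) = 2.91 + 4.65035/(2.91 × 6.3525) = 2.91 + 0.251564 = 3.16156 m along the plane.
Vertically, h_p = y_p·sinθ = 3.16156 × 0.596225 = 1.885 m.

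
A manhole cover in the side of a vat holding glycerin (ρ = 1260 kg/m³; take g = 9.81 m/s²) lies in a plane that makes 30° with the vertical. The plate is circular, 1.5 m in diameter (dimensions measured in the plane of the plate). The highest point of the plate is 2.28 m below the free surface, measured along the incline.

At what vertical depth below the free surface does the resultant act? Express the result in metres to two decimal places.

γ = ρg = 1260 × 9.81 / 1000 = 12.3606 kN/m³.
The plate makes 30° with the vertical, i.e. θ = 90° − 30° = 60° to the horizontal. Measuring y along the incline from the free-surface line, vertical depth h = y·sinθ with sinθ = 0.866025.
The centroid is at the centre, 0.75 m below the top of the plate, so y_c = 2.28 + 0.75 = 3.03 m and h_c = 3.03 × 0.866025 = 2.62406 m.
A = π(0.75)² = 1.76715 m².
Resultant F = γ·h_c·A = 12.3606 × 2.62406 × 1.76715 = 57.3174 kN.
I_c = πr⁴/4 = π × 0.75⁴/4 = 0.248505 m⁴.
Centre of pressure: y_p = y_c + I_c/(y_c·A) = 3.03 + 0.248505/(3.03 × 1.76715) = 3.03 + 0.0464108 = 3.07641 m along the plane.
Vertically, h_p = y_p·sinθ = 3.07641 × 0.866025 = 2.66425 m.

h_p = 2.66 m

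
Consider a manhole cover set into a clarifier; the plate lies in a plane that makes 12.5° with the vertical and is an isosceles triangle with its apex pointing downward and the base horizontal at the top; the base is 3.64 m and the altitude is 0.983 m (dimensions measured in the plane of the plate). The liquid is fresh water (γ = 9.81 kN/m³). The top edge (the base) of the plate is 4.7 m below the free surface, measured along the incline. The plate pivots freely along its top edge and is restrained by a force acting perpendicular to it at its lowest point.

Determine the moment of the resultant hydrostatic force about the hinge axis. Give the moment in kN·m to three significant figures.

γ = 9.81 kN/m³.
The plate makes 12.5° with the vertical, i.e. θ = 90° − 12.5° = 77.5° to the horizontal. Measuring y along the incline from the free-surface line, vertical depth h = y·sinθ with sinθ = 0.976296.
With the apex down, the centroid sits h/3 = 0.983/3 = 0.327667 m below the base (the top edge), so y_c = 4.7 + 0.327667 = 5.02767 m and h_c = 5.02767 × 0.976296 = 4.90849 m.
A = ½ × 3.64 × 0.983 = 1.78906 m².
Resultant F = γ·h_c·A = 9.81 × 4.90849 × 1.78906 = 86.1473 kN.
I_c = b·h³/36 = 3.64 × 0.983³/36 = 0.0960416 m⁴.
Centre of pressure: y_p = y_c + I_c/(y_c·A) = 5.02767 + 0.0960416/(5.02767 × 1.78906) = 5.02767 + 0.0106775 = 5.03835 m along the plane.
The resultant acts 0.327667 + 0.0106775 = 0.338344 m (along the plate) below the hinge at the top edge, so the moment about the hinge is M = F × 0.338344 = 86.1473 × 0.338344 = 29.1474 kN·m.

M ≈ 29.1 kN·m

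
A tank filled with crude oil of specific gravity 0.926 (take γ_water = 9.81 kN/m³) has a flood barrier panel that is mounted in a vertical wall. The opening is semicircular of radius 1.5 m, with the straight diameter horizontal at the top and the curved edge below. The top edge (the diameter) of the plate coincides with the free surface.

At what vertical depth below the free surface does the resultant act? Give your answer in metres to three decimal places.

γ = 0.926 × 9.81 = 9.08406 kN/m³.
The centroid of a semicircle lies 4r/(3π) = 0.63662 m from the diameter, here below the top edge, so the centroid depth is h_c = 0.63662 m.
A = πr²/2 = π × 1.5²/2 = 3.53429 m².
Resultant F = γ·h_c·A = 9.08406 × 0.63662 × 3.53429 = 20.4391 kN.
I_c = (π/8 − 8/(9π))·r⁴ = 0.109757 × 1.5⁴ = 0.555645 m⁴.
Centre of pressure: y_p = y_c + I_c/(y_c·A) = 0.63662 + 0.555645/(0.63662 × 3.53429) = 0.63662 + 0.246953 = 0.883573 m along the plane.

h_p = 0.884 m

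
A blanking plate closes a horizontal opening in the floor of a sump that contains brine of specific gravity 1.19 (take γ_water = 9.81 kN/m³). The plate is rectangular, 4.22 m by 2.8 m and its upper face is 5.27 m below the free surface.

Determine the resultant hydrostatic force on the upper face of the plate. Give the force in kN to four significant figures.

γ = 1.19 × 9.81 = 11.6739 kN/m³.
The plate is horizontal, so pressure is uniform at p = γ·h = 11.6739 × 5.27 = 61.5215 kN/m².
A = 4.22 × 2.8 = 11.816 m².
F = p·A = 61.5215 × 11.816 = 726.938 kN.

F ≈ 726.9 kN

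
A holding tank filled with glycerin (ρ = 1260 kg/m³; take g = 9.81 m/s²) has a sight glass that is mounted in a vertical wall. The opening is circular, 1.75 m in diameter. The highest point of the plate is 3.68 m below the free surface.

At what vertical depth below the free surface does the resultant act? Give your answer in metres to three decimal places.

γ = ρg = 1260 × 9.81 / 1000 = 12.3606 kN/m³.
The centroid is at the centre, 0.875 m below the top of the plate, so the centroid depth is h_c = 3.68 + 0.875 = 4.555 m.
A = π(0.875)² = 2.40528 m².
Resultant F = γ·h_c·A = 12.3606 × 4.555 × 2.40528 = 135.423 kN.
I_c = πr⁴/4 = π × 0.875⁴/4 = 0.460386 m⁴.
Centre of pressure: y_p = y_c + I_c/(y_c·A) = 4.555 + 0.460386/(4.555 × 2.40528) = 4.555 + 0.0420212 = 4.59702 m along the plane.

h_p = 4.597 m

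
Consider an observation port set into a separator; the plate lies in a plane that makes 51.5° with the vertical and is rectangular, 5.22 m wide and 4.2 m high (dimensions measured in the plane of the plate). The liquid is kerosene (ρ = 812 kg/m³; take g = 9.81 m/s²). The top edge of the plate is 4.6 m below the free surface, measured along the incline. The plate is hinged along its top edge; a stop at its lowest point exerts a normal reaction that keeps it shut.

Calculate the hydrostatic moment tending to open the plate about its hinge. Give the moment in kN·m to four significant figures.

γ = ρg = 812 × 9.81 / 1000 = 7.96572 kN/m³.
The plate makes 51.5° with the vertical, i.e. θ = 90° − 51.5° = 38.5° to the horizontal. Measuring y along the incline from the free-surface line, vertical depth h = y·sinθ with sinθ = 0.622515.
The centroid lies 4.2/2 = 2.1 m below the top edge, so y_c = 4.6 + 2.1 = 6.7 m and h_c = 6.7 × 0.622515 = 4.17085 m.
A = 5.22 × 4.2 = 21.924 m².
Resultant F = γ·h_c·A = 7.96572 × 4.17085 × 21.924 = 728.399 kN.
I_c = b·h³/12 = 5.22 × 4.2³/12 = 32.2283 m⁴.
Centre of pressure: y_p = y_c + I_c/(y_c·A) = 6.7 + 32.2283/(6.7 × 21.924) = 6.7 + 0.219403 = 6.9194 m along the plane.
The resultant acts 2.1 + 0.219403 = 2.3194 m (along the plate) below the hinge at the top edge, so the moment about the hinge is M = F × 2.3194 = 728.399 × 2.3194 = 1689.45 kN·m.

M ≈ 1689 kN·m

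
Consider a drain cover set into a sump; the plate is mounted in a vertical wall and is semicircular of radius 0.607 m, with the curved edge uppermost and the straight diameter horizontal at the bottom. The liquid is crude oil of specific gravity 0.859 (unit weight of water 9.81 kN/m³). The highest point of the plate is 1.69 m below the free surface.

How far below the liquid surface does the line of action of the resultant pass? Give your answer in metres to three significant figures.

h_p = 2.05 m

γ = 0.859 × 9.81 = 8.42679 kN/m³.
The centroid lies 4r/(3π) = 0.257619 m above the diameter, so r − 4r/(3π) = 0.607 − 0.257619 = 0.349381 m below the topmost point, so the centroid depth is h_c = 1.69 + 0.349381 = 2.03938 m.
A = πr²/2 = π × 0.607²/2 = 0.578758 m².
Resultant F = γ·h_c·A = 8.42679 × 2.03938 × 0.578758 = 9.9462 kN.
I_c = (π/8 − 8/(9π))·r⁴ = 0.109757 × 0.607⁴ = 0.0149 m⁴.
Centre of pressure: y_p = y_c + I_c/(y_c·A) = 2.03938 + 0.0149/(2.03938 × 0.578758) = 2.03938 + 0.0126238 = 2.052 m along the plane.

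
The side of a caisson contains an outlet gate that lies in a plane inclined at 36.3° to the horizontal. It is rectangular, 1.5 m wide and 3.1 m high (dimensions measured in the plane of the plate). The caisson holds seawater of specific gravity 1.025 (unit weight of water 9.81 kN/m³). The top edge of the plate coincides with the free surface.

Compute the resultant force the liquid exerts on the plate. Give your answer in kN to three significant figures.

F ≈ 42.9 kN

γ = 1.025 × 9.81 = 10.05525 kN/m³.
Let θ = 36.3° be the plate's angle to the horizontal; measure y along the incline from where the plane meets the free surface. Vertical depth h = y·sinθ with sinθ = 0.592013.
The centroid lies 3.1/2 = 1.55 m below the top edge, so y_c = 1.55 m and h_c = 1.55 × 0.592013 = 0.91762 m.
A = 1.5 × 3.1 = 4.65 m².
Resultant F = γ·h_c·A = 10.05525 × 0.91762 × 4.65 = 42.9051 kN.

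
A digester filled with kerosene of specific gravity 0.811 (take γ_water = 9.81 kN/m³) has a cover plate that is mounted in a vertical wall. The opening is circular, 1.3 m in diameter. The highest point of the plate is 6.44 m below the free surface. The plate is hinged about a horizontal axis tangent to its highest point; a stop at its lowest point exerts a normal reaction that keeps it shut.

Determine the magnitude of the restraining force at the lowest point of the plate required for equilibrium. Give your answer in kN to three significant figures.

P ≈ 38.3 kN

γ = 0.811 × 9.81 = 7.95591 kN/m³.
The centroid is at the centre, 0.65 m below the top of the plate, so the centroid depth is h_c = 6.44 + 0.65 = 7.09 m.
A = π(0.65)² = 1.32732 m².
Resultant F = γ·h_c·A = 7.95591 × 7.09 × 1.32732 = 74.8707 kN.
I_c = πr⁴/4 = π × 0.65⁴/4 = 0.140198 m⁴.
Centre of pressure: y_p = y_c + I_c/(y_c·A) = 7.09 + 0.140198/(7.09 × 1.32732) = 7.09 + 0.0148977 = 7.1049 m along the plane.
The resultant acts 0.65 + 0.0148977 = 0.664898 m (along the plate) below the hinge at the top edge, so the moment about the hinge is M = F × 0.664898 = 74.8707 × 0.664898 = 49.7814 kN·m.
A normal force at the bottom, 1.3 m from the hinge, must supply this moment: P = 49.7814/1.3 = 38.2934 kN.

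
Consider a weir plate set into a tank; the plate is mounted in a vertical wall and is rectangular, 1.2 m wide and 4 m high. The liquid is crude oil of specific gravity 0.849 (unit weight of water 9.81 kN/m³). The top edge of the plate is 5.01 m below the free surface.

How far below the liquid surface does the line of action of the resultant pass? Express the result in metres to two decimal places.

h_p = 7.20 m

γ = 0.849 × 9.81 = 8.32869 kN/m³.
The centroid lies 4/2 = 2 m below the top edge, so the centroid depth is h_c = 5.01 + 2 = 7.01 m.
A = 1.2 × 4 = 4.8 m².
Resultant F = γ·h_c·A = 8.32869 × 7.01 × 4.8 = 280.244 kN.
I_c = b·h³/12 = 1.2 × 4³/12 = 6.4 m⁴.
Centre of pressure: y_p = y_c + I_c/(y_c·A) = 7.01 + 6.4/(7.01 × 4.8) = 7.01 + 0.190204 = 7.2002 m along the plane.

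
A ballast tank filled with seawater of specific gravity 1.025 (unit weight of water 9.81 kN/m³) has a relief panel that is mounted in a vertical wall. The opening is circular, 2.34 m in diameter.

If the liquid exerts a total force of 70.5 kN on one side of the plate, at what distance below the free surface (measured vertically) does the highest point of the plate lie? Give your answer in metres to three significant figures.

γ = 1.025 × 9.81 = 10.05525 kN/m³.
A = π(1.17)² = 4.30053 m².
From F = γ·h_c·A, the centroid depth is h_c = 70.5/(10.05525 × 4.30053) = 1.63033 m.
The centroid is at the centre, 1.17 m below the top of the plate, so the highest point sits at h_top = 1.63033 − 1.17 = 0.46033 m below the surface.

d_top ≈ 0.460 m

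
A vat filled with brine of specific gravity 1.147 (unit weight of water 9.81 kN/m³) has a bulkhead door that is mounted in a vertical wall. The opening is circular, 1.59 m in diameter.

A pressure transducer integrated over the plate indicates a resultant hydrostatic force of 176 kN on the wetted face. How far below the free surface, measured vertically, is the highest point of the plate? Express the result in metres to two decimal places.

d_top ≈ 7.08 m

γ = 1.147 × 9.81 = 11.25207 kN/m³.
A = π(0.795)² = 1.98557 m².
From F = γ·h_c·A, the centroid depth is h_c = 176/(11.25207 × 1.98557) = 7.87762 m.
The centroid is at the centre, 0.795 m below the top of the plate, so the highest point sits at h_top = 7.87762 − 0.795 = 7.08262 m below the surface.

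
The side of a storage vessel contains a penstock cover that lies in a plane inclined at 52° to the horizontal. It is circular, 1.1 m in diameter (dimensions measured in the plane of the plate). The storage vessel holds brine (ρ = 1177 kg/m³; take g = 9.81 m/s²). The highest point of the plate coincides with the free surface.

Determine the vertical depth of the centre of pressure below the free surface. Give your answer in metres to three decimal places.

γ = ρg = 1177 × 9.81 / 1000 = 11.54637 kN/m³.
Let θ = 52° be the plate's angle to the horizontal; measure y along the incline from where the plane meets the free surface. Vertical depth h = y·sinθ with sinθ = 0.788011.
The centroid is at the centre, 0.55 m below the top of the plate, so y_c = 0.55 m and h_c = 0.55 × 0.788011 = 0.433406 m.
A = π(0.55)² = 0.950332 m².
Resultant F = γ·h_c·A = 11.54637 × 0.433406 × 0.950332 = 4.75571 kN.
I_c = πr⁴/4 = π × 0.55⁴/4 = 0.0718688 m⁴.
Centre of pressure: y_p = y_c + I_c/(y_c·A) = 0.55 + 0.0718688/(0.55 × 0.950332) = 0.55 + 0.1375 = 0.6875 m along the plane.
Vertically, h_p = y_p·sinθ = 0.6875 × 0.788011 = 0.541758 m.

h_p = 0.542 m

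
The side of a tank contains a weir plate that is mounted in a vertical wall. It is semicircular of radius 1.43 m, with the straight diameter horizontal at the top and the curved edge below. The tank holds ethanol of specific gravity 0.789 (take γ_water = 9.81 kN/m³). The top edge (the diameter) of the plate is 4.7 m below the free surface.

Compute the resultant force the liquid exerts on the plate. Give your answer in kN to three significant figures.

F ≈ 132 kN

γ = 0.789 × 9.81 = 7.74009 kN/m³.
The centroid of a semicircle lies 4r/(3π) = 0.606911 m from the diameter, here below the top edge, so the centroid depth is h_c = 4.7 + 0.606911 = 5.30691 m.
A = πr²/2 = π × 1.43²/2 = 3.21212 m².
Resultant F = γ·h_c·A = 7.74009 × 5.30691 × 3.21212 = 131.941 kN.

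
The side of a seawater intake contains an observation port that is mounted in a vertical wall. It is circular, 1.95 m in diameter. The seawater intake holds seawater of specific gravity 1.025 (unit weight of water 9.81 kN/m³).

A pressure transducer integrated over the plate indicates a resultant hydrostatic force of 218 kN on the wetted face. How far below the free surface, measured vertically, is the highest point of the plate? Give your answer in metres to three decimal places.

d_top ≈ 6.284 m

γ = 1.025 × 9.81 = 10.05525 kN/m³.
A = π(0.975)² = 2.98648 m².
From F = γ·h_c·A, the centroid depth is h_c = 218/(10.05525 × 2.98648) = 7.25945 m.
The centroid is at the centre, 0.975 m below the top of the plate, so the highest point sits at h_top = 7.25945 − 0.975 = 6.28445 m below the surface.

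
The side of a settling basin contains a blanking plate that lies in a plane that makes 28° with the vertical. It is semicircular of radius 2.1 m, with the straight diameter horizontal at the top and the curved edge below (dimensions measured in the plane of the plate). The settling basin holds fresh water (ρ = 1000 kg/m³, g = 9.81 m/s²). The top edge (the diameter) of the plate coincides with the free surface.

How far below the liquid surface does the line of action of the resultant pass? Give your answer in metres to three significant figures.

γ = ρg = 1000 × 9.81 = 9810 N/m³ = 9.81 kN/m³.
The plate makes 28° with the vertical, i.e. θ = 90° − 28° = 62° to the horizontal. Measuring y along the incline from the free-surface line, vertical depth h = y·sinθ with sinθ = 0.882948.
The centroid of a semicircle lies 4r/(3π) = 0.891268 m from the diameter, here below the top edge, so y_c = 0.891268 m and h_c = 0.891268 × 0.882948 = 0.786943 m.
A = πr²/2 = π × 2.1²/2 = 6.92721 m².
Resultant F = γ·h_c·A = 9.81 × 0.786943 × 6.92721 = 53.4774 kN.
I_c = (π/8 − 8/(9π))·r⁴ = 0.109757 × 2.1⁴ = 2.13457 m⁴.
Centre of pressure: y_p = y_c + I_c/(y_c·A) = 0.891268 + 2.13457/(0.891268 × 6.92721) = 0.891268 + 0.345735 = 1.237 m along the plane.
Vertically, h_p = y_p·sinθ = 1.237 × 0.882948 = 1.09221 m.

h_p = 1.09 m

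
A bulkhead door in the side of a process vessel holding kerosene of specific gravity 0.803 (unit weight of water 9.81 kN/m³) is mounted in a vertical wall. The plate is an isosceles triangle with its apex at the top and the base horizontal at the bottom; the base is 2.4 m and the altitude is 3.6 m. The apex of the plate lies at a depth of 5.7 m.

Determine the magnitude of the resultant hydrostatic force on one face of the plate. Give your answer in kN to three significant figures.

γ = 0.803 × 9.81 = 7.87743 kN/m³.
With the apex up, the centroid sits 2h/3 = 2 × 3.6/3 = 2.4 m below the apex, so the centroid depth is h_c = 5.7 + 2.4 = 8.1 m.
A = ½ × 2.4 × 3.6 = 4.32 m².
Resultant F = γ·h_c·A = 7.87743 × 8.1 × 4.32 = 275.647 kN.

F ≈ 276 kN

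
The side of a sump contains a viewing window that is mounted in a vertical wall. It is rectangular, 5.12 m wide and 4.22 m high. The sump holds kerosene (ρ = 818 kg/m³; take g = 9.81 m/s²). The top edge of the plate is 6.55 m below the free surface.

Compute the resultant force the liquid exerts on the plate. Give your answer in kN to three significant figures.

F ≈ 1500 kN

γ = ρg = 818 × 9.81 / 1000 = 8.02458 kN/m³.
The centroid lies 4.22/2 = 2.11 m below the top edge, so the centroid depth is h_c = 6.55 + 2.11 = 8.66 m.
A = 5.12 × 4.22 = 21.6064 m².
Resultant F = γ·h_c·A = 8.02458 × 8.66 × 21.6064 = 1501.49 kN.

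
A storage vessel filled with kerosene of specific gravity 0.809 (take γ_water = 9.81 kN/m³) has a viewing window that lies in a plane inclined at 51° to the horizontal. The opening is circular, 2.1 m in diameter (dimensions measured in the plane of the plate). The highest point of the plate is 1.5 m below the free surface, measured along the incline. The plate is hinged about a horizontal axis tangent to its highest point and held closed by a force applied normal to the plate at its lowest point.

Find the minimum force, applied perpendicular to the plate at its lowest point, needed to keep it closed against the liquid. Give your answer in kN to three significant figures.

γ = 0.809 × 9.81 = 7.93629 kN/m³.
Let θ = 51° be the plate's angle to the horizontal; measure y along the incline from where the plane meets the free surface. Vertical depth h = y·sinθ with sinθ = 0.777146.
The centroid is at the centre, 1.05 m below the top of the plate, so y_c = 1.5 + 1.05 = 2.55 m and h_c = 2.55 × 0.777146 = 1.98172 m.
A = π(1.05)² = 3.46361 m².
Resultant F = γ·h_c·A = 7.93629 × 1.98172 × 3.46361 = 54.4739 kN.
I_c = πr⁴/4 = π × 1.05⁴/4 = 0.954656 m⁴.
Centre of pressure: y_p = y_c + I_c/(y_c·A) = 2.55 + 0.954656/(2.55 × 3.46361) = 2.55 + 0.108088 = 2.65809 m along the plane.
The resultant acts 1.05 + 0.108088 = 1.15809 m (along the plate) below the hinge at the top edge, so the moment about the hinge is M = F × 1.15809 = 54.4739 × 1.15809 = 63.0857 kN·m.
A normal force at the bottom, 2.1 m from the hinge, must supply this moment: P = 63.0857/2.1 = 30.0408 kN.

P ≈ 30.0 kN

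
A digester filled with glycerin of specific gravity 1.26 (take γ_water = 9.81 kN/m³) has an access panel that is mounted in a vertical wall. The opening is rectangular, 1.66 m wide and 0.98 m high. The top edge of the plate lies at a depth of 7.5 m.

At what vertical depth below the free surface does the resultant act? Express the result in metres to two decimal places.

h_p = 8.00 m

γ = 1.26 × 9.81 = 12.3606 kN/m³.
The centroid lies 0.98/2 = 0.49 m below the top edge, so the centroid depth is h_c = 7.5 + 0.49 = 7.99 m.
A = 1.66 × 0.98 = 1.6268 m².
Resultant F = γ·h_c·A = 12.3606 × 7.99 × 1.6268 = 160.665 kN.
I_c = b·h³/12 = 1.66 × 0.98³/12 = 0.130198 m⁴.
Centre of pressure: y_p = y_c + I_c/(y_c·A) = 7.99 + 0.130198/(7.99 × 1.6268) = 7.99 + 0.0100167 = 8.00002 m along the plane.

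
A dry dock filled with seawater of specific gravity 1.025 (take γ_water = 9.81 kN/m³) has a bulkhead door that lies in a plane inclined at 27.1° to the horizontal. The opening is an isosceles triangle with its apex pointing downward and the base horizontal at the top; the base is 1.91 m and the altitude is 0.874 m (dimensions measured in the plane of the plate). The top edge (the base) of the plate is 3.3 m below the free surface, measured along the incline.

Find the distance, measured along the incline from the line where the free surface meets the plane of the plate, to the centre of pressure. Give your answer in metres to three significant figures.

γ = 1.025 × 9.81 = 10.05525 kN/m³.
Let θ = 27.1° be the plate's angle to the horizontal; measure y along the incline from where the plane meets the free surface. Vertical depth h = y·sinθ with sinθ = 0.455545.
With the apex down, the centroid sits h/3 = 0.874/3 = 0.291333 m below the base (the top edge), so y_c = 3.3 + 0.291333 = 3.59133 m and h_c = 3.59133 × 0.455545 = 1.63601 m.
A = ½ × 1.91 × 0.874 = 0.83467 m².
Resultant F = γ·h_c·A = 10.05525 × 1.63601 × 0.83467 = 13.7307 kN.
I_c = b·h³/36 = 1.91 × 0.874³/36 = 0.0354214 m⁴.
Centre of pressure: y_p = y_c + I_c/(y_c·A) = 3.59133 + 0.0354214/(3.59133 × 0.83467) = 3.59133 + 0.0118167 = 3.60315 m along the plane.

y_p = 3.60 m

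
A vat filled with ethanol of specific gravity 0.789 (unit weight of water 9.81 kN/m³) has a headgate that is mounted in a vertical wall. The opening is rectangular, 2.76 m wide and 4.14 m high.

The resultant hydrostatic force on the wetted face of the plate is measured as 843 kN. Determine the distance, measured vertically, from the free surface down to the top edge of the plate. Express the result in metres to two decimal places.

d_top ≈ 7.46 m

γ = 0.789 × 9.81 = 7.74009 kN/m³.
A = 2.76 × 4.14 = 11.4264 m².
From F = γ·h_c·A, the centroid depth is h_c = 843/(7.74009 × 11.4264) = 9.53174 m.
The centroid lies 4.14/2 = 2.07 m below the top edge, so the top edge sits at h_top = 9.53174 − 2.07 = 7.46174 m below the surface.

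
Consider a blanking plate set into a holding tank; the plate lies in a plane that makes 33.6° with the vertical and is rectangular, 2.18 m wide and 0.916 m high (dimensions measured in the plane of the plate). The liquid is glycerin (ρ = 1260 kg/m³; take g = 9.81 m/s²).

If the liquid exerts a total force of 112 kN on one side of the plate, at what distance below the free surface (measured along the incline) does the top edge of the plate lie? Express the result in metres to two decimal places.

y_top ≈ 4.99 m

γ = ρg = 1260 × 9.81 / 1000 = 12.3606 kN/m³.
A = 2.18 × 0.916 = 1.99688 m².
From F = γ·h_c·A, the centroid depth is h_c = 112/(12.3606 × 1.99688) = 4.5376 m.
The plate makes 33.6° with the vertical, i.e. θ = 90° − 33.6° = 56.4° to the horizontal. Measuring y along the incline from the free-surface line, vertical depth h = y·sinθ with sinθ = 0.832921.
Along the incline, y_c = h_c/sinθ = 4.5376/0.832921 = 5.44782 m.
The centroid lies 0.916/2 = 0.458 m below the top edge, so the top edge sits at y_top = 5.44782 − 0.458 = 4.98982 m along the incline.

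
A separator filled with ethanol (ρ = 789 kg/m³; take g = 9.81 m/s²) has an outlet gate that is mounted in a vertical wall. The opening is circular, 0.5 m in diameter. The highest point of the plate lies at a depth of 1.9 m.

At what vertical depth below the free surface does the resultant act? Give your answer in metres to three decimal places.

γ = ρg = 789 × 9.81 / 1000 = 7.74009 kN/m³.
The centroid is at the centre, 0.25 m below the top of the plate, so the centroid depth is h_c = 1.9 + 0.25 = 2.15 m.
A = π(0.25)² = 0.19635 m².
Resultant F = γ·h_c·A = 7.74009 × 2.15 × 0.19635 = 3.2675 kN.
I_c = πr⁴/4 = π × 0.25⁴/4 = 0.00306796 m⁴.
Centre of pressure: y_p = y_c + I_c/(y_c·A) = 2.15 + 0.00306796/(2.15 × 0.19635) = 2.15 + 0.00726742 = 2.15727 m along the plane.

h_p = 2.157 m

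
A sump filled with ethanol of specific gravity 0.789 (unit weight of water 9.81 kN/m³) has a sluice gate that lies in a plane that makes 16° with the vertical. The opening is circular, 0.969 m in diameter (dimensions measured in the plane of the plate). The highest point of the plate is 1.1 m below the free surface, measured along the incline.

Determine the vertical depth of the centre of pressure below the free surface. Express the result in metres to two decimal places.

h_p = 1.56 m

γ = 0.789 × 9.81 = 7.74009 kN/m³.
The plate makes 16° with the vertical, i.e. θ = 90° − 16° = 74° to the horizontal. Measuring y along the incline from the free-surface line, vertical depth h = y·sinθ with sinθ = 0.961262.
The centroid is at the centre, 0.4845 m below the top of the plate, so y_c = 1.1 + 0.4845 = 1.5845 m and h_c = 1.5845 × 0.961262 = 1.52312 m.
A = π(0.4845)² = 0.737458 m².
Resultant F = γ·h_c·A = 7.74009 × 1.52312 × 0.737458 = 8.69396 kN.
I_c = πr⁴/4 = π × 0.4845⁴/4 = 0.0432778 m⁴.
Centre of pressure: y_p = y_c + I_c/(y_c·A) = 1.5845 + 0.0432778/(1.5845 × 0.737458) = 1.5845 + 0.037037 = 1.62154 m along the plane.
Vertically, h_p = y_p·sinθ = 1.62154 × 0.961262 = 1.55872 m.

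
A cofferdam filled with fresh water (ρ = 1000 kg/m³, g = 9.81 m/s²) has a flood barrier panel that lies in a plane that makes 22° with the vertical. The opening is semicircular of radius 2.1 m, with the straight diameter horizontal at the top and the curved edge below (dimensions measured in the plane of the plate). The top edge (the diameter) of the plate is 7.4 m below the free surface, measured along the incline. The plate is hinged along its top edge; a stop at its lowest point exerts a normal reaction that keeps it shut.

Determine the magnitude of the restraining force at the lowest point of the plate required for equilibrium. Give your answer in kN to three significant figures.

γ = ρg = 1000 × 9.81 = 9810 N/m³ = 9.81 kN/m³.
The plate makes 22° with the vertical, i.e. θ = 90° − 22° = 68° to the horizontal. Measuring y along the incline from the free-surface line, vertical depth h = y·sinθ with sinθ = 0.927184.
The centroid of a semicircle lies 4r/(3π) = 0.891268 m from the diameter, here below the top edge, so y_c = 7.4 + 0.891268 = 8.29127 m and h_c = 8.29127 × 0.927184 = 7.68753 m.
A = πr²/2 = π × 2.1²/2 = 6.92721 m².
Resultant F = γ·h_c·A = 9.81 × 7.68753 × 6.92721 = 522.413 kN.
I_c = (π/8 − 8/(9π))·r⁴ = 0.109757 × 2.1⁴ = 2.13457 m⁴.
Centre of pressure: y_p = y_c + I_c/(y_c·A) = 8.29127 + 2.13457/(8.29127 × 6.92721) = 8.29127 + 0.0371647 = 8.32843 m along the plane.
The resultant acts 0.891268 + 0.0371647 = 0.928433 m (along the plate) below the hinge at the top edge, so the moment about the hinge is M = F × 0.928433 = 522.413 × 0.928433 = 485.025 kN·m.
A normal force at the bottom, 2.1 m from the hinge, must supply this moment: P = 485.025/2.1 = 230.964 kN.

P ≈ 231 kN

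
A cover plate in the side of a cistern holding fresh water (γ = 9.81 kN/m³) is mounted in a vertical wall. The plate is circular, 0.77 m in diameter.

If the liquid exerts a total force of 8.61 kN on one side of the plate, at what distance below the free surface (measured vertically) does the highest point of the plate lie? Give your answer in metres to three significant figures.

d_top ≈ 1.50 m

γ = 9.81 kN/m³.
A = π(0.385)² = 0.465663 m².
From F = γ·h_c·A, the centroid depth is h_c = 8.61/(9.81 × 0.465663) = 1.88479 m.
The centroid is at the centre, 0.385 m below the top of the plate, so the highest point sits at h_top = 1.88479 − 0.385 = 1.49979 m below the surface.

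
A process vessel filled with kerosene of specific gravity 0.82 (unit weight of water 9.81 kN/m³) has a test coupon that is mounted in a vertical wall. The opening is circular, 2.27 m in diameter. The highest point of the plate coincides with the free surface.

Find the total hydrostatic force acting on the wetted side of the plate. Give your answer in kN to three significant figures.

γ = 0.82 × 9.81 = 8.0442 kN/m³.
The centroid is at the centre, 1.135 m below the top of the plate, so the centroid depth is h_c = 1.135 m.
A = π(1.135)² = 4.04708 m².
Resultant F = γ·h_c·A = 8.0442 × 1.135 × 4.04708 = 36.9505 kN.

F ≈ 37.0 kN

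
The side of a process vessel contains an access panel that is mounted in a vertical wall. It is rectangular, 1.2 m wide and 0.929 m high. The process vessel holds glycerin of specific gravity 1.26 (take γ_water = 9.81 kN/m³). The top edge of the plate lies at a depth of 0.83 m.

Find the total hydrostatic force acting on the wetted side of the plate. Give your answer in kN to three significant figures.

γ = 1.26 × 9.81 = 12.3606 kN/m³.
The centroid lies 0.929/2 = 0.4645 m below the top edge, so the centroid depth is h_c = 0.83 + 0.4645 = 1.2945 m.
A = 1.2 × 0.929 = 1.1148 m².
Resultant F = γ·h_c·A = 12.3606 × 1.2945 × 1.1148 = 17.8377 kN.

F ≈ 17.8 kN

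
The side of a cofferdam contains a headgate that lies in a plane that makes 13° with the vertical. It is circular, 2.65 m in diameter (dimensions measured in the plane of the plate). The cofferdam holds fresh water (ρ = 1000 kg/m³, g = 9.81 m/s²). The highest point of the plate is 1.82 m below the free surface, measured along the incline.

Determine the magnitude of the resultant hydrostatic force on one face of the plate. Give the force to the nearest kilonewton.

F ≈ 166 kN

γ = ρg = 1000 × 9.81 = 9810 N/m³ = 9.81 kN/m³.
The plate makes 13° with the vertical, i.e. θ = 90° − 13° = 77° to the horizontal. Measuring y along the incline from the free-surface line, vertical depth h = y·sinθ with sinθ = 0.974370.
The centroid is at the centre, 1.325 m below the top of the plate, so y_c = 1.82 + 1.325 = 3.145 m and h_c = 3.145 × 0.974370 = 3.06439 m.
A = π(1.325)² = 5.51546 m².
Resultant F = γ·h_c·A = 9.81 × 3.06439 × 5.51546 = 165.804 kN.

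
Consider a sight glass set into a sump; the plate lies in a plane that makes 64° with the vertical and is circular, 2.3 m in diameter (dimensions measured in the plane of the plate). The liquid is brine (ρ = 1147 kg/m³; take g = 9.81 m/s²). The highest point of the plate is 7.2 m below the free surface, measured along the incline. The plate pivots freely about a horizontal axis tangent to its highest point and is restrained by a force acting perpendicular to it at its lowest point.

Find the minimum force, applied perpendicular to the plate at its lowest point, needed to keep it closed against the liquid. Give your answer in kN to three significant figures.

P ≈ 88.5 kN

γ = ρg = 1147 × 9.81 / 1000 = 11.25207 kN/m³.
The plate makes 64° with the vertical, i.e. θ = 90° − 64° = 26° to the horizontal. Measuring y along the incline from the free-surface line, vertical depth h = y·sinθ with sinθ = 0.438371.
The centroid is at the centre, 1.15 m below the top of the plate, so y_c = 7.2 + 1.15 = 8.35 m and h_c = 8.35 × 0.438371 = 3.6604 m.
A = π(1.15)² = 4.15476 m².
Resultant F = γ·h_c·A = 11.25207 × 3.6604 × 4.15476 = 171.122 kN.
I_c = πr⁴/4 = π × 1.15⁴/4 = 1.37367 m⁴.
Centre of pressure: y_p = y_c + I_c/(y_c·A) = 8.35 + 1.37367/(8.35 × 4.15476) = 8.35 + 0.0395959 = 8.3896 m along the plane.
The resultant acts 1.15 + 0.0395959 = 1.1896 m (along the plate) below the hinge at the top edge, so the moment about the hinge is M = F × 1.1896 = 171.122 × 1.1896 = 203.567 kN·m.
A normal force at the bottom, 2.3 m from the hinge, must supply this moment: P = 203.567/2.3 = 88.5074 kN.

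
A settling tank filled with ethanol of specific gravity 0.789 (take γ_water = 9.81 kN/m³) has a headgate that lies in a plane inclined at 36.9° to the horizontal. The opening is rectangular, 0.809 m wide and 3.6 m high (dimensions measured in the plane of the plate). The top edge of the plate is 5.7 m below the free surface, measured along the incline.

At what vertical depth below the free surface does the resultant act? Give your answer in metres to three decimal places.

γ = 0.789 × 9.81 = 7.74009 kN/m³.
Let θ = 36.9° be the plate's angle to the horizontal; measure y along the incline from where the plane meets the free surface. Vertical depth h = y·sinθ with sinθ = 0.600420.
The centroid lies 3.6/2 = 1.8 m below the top edge, so y_c = 5.7 + 1.8 = 7.5 m and h_c = 7.5 × 0.600420 = 4.50315 m.
A = 0.809 × 3.6 = 2.9124 m².
Resultant F = γ·h_c·A = 7.74009 × 4.50315 × 2.9124 = 101.511 kN.
I_c = b·h³/12 = 0.809 × 3.6³/12 = 3.14539 m⁴.
Centre of pressure: y_p = y_c + I_c/(y_c·A) = 7.5 + 3.14539/(7.5 × 2.9124) = 7.5 + 0.144 = 7.644 m along the plane.
Vertically, h_p = y_p·sinθ = 7.644 × 0.600420 = 4.58961 m.

h_p = 4.590 m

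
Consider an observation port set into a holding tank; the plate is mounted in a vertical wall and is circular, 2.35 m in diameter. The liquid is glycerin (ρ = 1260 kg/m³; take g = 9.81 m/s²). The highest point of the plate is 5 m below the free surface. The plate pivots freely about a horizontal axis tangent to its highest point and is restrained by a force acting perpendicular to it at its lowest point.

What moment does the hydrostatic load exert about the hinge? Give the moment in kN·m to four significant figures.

M ≈ 407.5 kN·m

γ = ρg = 1260 × 9.81 / 1000 = 12.3606 kN/m³.
The centroid is at the centre, 1.175 m below the top of the plate, so the centroid depth is h_c = 5 + 1.175 = 6.175 m.
A = π(1.175)² = 4.33736 m².
Resultant F = γ·h_c·A = 12.3606 × 6.175 × 4.33736 = 331.056 kN.
I_c = πr⁴/4 = π × 1.175⁴/4 = 1.49707 m⁴.
Centre of pressure: y_p = y_c + I_c/(y_c·A) = 6.175 + 1.49707/(6.175 × 4.33736) = 6.175 + 0.0558959 = 6.2309 m along the plane.
The resultant acts 1.175 + 0.0558959 = 1.2309 m (along the plate) below the hinge at the top edge, so the moment about the hinge is M = F × 1.2309 = 331.056 × 1.2309 = 407.497 kN·m.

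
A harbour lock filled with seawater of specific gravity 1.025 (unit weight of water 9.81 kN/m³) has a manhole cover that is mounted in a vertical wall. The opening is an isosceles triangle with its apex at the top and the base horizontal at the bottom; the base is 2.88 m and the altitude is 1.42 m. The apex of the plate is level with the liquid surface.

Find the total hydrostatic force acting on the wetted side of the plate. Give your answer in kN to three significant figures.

F ≈ 19.5 kN

γ = 1.025 × 9.81 = 10.05525 kN/m³.
With the apex up, the centroid sits 2h/3 = 2 × 1.42/3 = 0.946667 m below the apex, so the centroid depth is h_c = 0.946667 m.
A = ½ × 2.88 × 1.42 = 2.0448 m².
Resultant F = γ·h_c·A = 10.05525 × 0.946667 × 2.0448 = 19.4644 kN.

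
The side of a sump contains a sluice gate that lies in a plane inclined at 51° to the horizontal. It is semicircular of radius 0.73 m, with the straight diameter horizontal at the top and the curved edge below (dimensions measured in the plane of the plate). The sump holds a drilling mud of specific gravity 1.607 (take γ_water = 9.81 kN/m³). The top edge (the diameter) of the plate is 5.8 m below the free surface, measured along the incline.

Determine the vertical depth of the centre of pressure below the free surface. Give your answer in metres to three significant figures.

γ = 1.607 × 9.81 = 15.76467 kN/m³.
Let θ = 51° be the plate's angle to the horizontal; measure y along the incline from where the plane meets the free surface. Vertical depth h = y·sinθ with sinθ = 0.777146.
The centroid of a semicircle lies 4r/(3π) = 0.309822 m from the diameter, here below the top edge, so y_c = 5.8 + 0.309822 = 6.10982 m and h_c = 6.10982 × 0.777146 = 4.74822 m.
A = πr²/2 = π × 0.73²/2 = 0.837077 m².
Resultant F = γ·h_c·A = 15.76467 × 4.74822 × 0.837077 = 62.6587 kN.
I_c = (π/8 − 8/(9π))·r⁴ = 0.109757 × 0.73⁴ = 0.0311691 m⁴.
Centre of pressure: y_p = y_c + I_c/(y_c·A) = 6.10982 + 0.0311691/(6.10982 × 0.837077) = 6.10982 + 0.00609439 = 6.11591 m along the plane.
Vertically, h_p = y_p·sinθ = 6.11591 × 0.777146 = 4.75295 m.

h_p = 4.75 m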